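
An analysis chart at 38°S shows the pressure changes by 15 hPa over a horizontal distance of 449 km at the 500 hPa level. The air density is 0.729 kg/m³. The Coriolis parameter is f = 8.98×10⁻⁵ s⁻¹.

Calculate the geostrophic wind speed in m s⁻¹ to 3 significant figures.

Pressure gradient: |∂P/∂n| = 1500 Pa / 449000 m = 3.34×10⁻³ Pa/m
Geostrophic balance (pressure-gradient force = Coriolis force):
V_g = (1/(fρ)) |∂P/∂n| = 3.34×10⁻³ / (8.98×10⁻⁵ × 0.729) = 51.0 m/s

51.0 m s⁻¹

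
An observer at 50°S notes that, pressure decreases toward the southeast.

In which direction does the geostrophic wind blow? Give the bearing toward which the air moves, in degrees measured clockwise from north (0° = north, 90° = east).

The pressure-gradient force points toward the southeast (bearing 135°).
Geostrophic balance: in the Southern Hemisphere the Coriolis force deflects motion to the left, so the geostrophic wind blows 90° to the left of the pressure-gradient force (low pressure on the right).
Rotating 135° by 90° counterclockwise gives 045° — the wind blows toward the northeast.

045°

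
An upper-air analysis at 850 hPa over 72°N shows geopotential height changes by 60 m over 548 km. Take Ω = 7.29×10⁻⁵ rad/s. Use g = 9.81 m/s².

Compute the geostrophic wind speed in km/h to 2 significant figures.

28 km/h

Coriolis parameter at 72°N:
f = 2Ω sin φ = 2 × 7.29×10⁻⁵ × sin 72° = 1.39×10⁻⁴ s⁻¹
Height gradient: |∂Z/∂n| = 60 m / 548000 m = 1.09×10⁻⁴
On a pressure surface, geostrophic balance gives V_g = (g/f)|∂Z/∂n|:
V_g = 9.81 × 1.09×10⁻⁴ / 1.39×10⁻⁴ = 7.75 m/s
Converting: 7.75 m/s × 3.6 = 28 km/h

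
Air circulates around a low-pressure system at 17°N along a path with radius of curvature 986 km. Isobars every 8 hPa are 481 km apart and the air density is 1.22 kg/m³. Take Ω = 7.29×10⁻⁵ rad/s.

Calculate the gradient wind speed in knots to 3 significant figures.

41.3 knots

Coriolis parameter at 17°N:
f = 2Ω sin φ = 2 × 7.29×10⁻⁵ × sin 17° = 4.26×10⁻⁵ s⁻¹
Pressure gradient: |∂P/∂n| = 800 Pa / 481000 m = 1.66×10⁻³ Pa/m
Geostrophic speed: V_g = |∂P/∂n|/(fρ) = 1.66×10⁻³/(4.26×10⁻⁵ × 1.22) = 32.0 m/s
Around a low, centrifugal force acts outward with Coriolis, so pressure-gradient force balances both:
(1/ρ)|∂P/∂n| = fV + V²/R  →  V² + fR·V − fR·V_g = 0
With fR = 4.26×10⁻⁵ × 986×10³ m = 42.0 m/s:
V = [−fR + √((fR)² + 4 fR V_g)]/2 = [−42.0 + √(42.0² + 4×42.0×32)]/2 = 21.2 m/s
Subgeostrophic (V < V_g = 32 m/s), as expected around a low.
Converting: 21.2 m/s × 1.944 = 41.3 knots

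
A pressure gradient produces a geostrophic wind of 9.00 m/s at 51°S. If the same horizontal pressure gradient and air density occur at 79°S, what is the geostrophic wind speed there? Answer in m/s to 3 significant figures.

7.13 m/s

With the same pressure gradient and density, V_g ∝ 1/f ∝ 1/sin φ.
V₂ = V₁ · sin φ₁ / sin φ₂ = 9.00 × sin 51° / sin 79°
V₂ = 9.00 × 0.7771/0.9816 = 7.13 m/s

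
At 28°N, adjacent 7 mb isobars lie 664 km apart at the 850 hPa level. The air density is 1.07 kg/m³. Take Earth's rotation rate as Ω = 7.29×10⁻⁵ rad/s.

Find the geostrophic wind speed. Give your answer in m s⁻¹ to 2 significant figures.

14 m s⁻¹

Coriolis parameter at 28°N:
f = 2Ω sin φ = 2 × 7.29×10⁻⁵ × sin 28° = 6.84×10⁻⁵ s⁻¹
Pressure gradient: |∂P/∂n| = 700 Pa / 664000 m = 1.05×10⁻³ Pa/m
Geostrophic balance (pressure-gradient force = Coriolis force):
V_g = (1/(fρ)) |∂P/∂n| = 1.05×10⁻³ / (6.84×10⁻⁵ × 1.07) = 14.4 m/s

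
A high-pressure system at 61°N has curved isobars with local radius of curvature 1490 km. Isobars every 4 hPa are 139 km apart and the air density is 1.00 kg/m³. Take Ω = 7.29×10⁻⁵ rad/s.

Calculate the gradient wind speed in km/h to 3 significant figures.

94.2 km/h

Coriolis parameter at 61°N:
f = 2Ω sin φ = 2 × 7.29×10⁻⁵ × sin 61° = 1.28×10⁻⁴ s⁻¹
Pressure gradient: |∂P/∂n| = 400 Pa / 139000 m = 2.88×10⁻³ Pa/m
Geostrophic speed: V_g = |∂P/∂n|/(fρ) = 2.88×10⁻³/(1.28×10⁻⁴ × 1.00) = 22.6 m/s
Around a high, pressure-gradient force acts outward with centrifugal, so Coriolis balances both:
fV = (1/ρ)|∂P/∂n| + V²/R  →  V² − fR·V + fR·V_g = 0
With fR = 1.28×10⁻⁴ × 1490×10³ m = 190 m/s:
V = [fR − √((fR)² − 4 fR V_g)]/2 = [190 − √(190² − 4×190×22.6)]/2 = 26.2 m/s
Supergeostrophic (V > V_g = 22.6 m/s), as expected around a high.
Converting: 26.2 m/s × 3.6 = 94.2 km/h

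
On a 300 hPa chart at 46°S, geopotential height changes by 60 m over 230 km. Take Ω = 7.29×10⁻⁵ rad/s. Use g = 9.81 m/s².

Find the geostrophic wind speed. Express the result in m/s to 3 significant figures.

Coriolis parameter at 46°S:
f = 2Ω sin φ = 2 × 7.29×10⁻⁵ × sin 46° = 1.05×10⁻⁴ s⁻¹
Height gradient: |∂Z/∂n| = 60 m / 230000 m = 2.61×10⁻⁴
On a pressure surface, geostrophic balance gives V_g = (g/f)|∂Z/∂n|:
V_g = 9.81 × 2.61×10⁻⁴ / 1.05×10⁻⁴ = 24.4 m/s

24.4 m/s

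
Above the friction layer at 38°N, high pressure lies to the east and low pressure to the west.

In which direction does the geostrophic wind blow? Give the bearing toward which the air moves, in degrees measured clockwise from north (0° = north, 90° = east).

000°

The pressure-gradient force points toward the west (bearing 270°).
Geostrophic balance: in the Northern Hemisphere the Coriolis force deflects motion to the right, so the geostrophic wind blows 90° to the right of the pressure-gradient force (low pressure on the left).
Rotating 270° by 90° clockwise gives 000° — the wind blows toward the north.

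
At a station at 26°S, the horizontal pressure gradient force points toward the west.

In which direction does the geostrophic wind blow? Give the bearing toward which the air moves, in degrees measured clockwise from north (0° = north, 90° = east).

The pressure-gradient force points toward the west (bearing 270°).
Geostrophic balance: in the Southern Hemisphere the Coriolis force deflects motion to the left, so the geostrophic wind blows 90° to the left of the pressure-gradient force (low pressure on the right).
Rotating 270° by 90° counterclockwise gives 180° — the wind blows toward the south.

180°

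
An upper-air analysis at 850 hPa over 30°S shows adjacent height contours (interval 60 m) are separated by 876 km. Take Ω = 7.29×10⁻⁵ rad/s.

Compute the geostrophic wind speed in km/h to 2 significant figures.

Coriolis parameter at 30°S:
f = 2Ω sin φ = 2 × 7.29×10⁻⁵ × sin 30° = 7.29×10⁻⁵ s⁻¹
Height gradient: |∂Z/∂n| = 60 m / 876000 m = 6.85×10⁻⁵
On a pressure surface, geostrophic balance gives V_g = (g/f)|∂Z/∂n|:
V_g = 9.81 × 6.85×10⁻⁵ / 7.29×10⁻⁵ = 9.22 m/s
Converting: 9.22 m/s × 3.6 = 33 km/h

33 km/h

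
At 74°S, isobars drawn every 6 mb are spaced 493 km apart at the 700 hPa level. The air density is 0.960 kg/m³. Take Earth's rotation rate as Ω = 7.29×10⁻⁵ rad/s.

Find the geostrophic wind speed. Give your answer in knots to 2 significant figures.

Coriolis parameter at 74°S:
f = 2Ω sin φ = 2 × 7.29×10⁻⁵ × sin 74° = 1.40×10⁻⁴ s⁻¹
Pressure gradient: |∂P/∂n| = 600 Pa / 493000 m = 1.22×10⁻³ Pa/m
Geostrophic balance (pressure-gradient force = Coriolis force):
V_g = (1/(fρ)) |∂P/∂n| = 1.22×10⁻³ / (1.40×10⁻⁴ × 0.960) = 9.05 m/s
Converting: 9.05 m/s × 1.944 = 18 knots

18 knots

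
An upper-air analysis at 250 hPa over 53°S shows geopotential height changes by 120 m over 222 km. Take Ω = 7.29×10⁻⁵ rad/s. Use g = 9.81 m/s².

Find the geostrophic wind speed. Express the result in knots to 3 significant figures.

88.5 knots

Coriolis parameter at 53°S:
f = 2Ω sin φ = 2 × 7.29×10⁻⁵ × sin 53° = 1.16×10⁻⁴ s⁻¹
Height gradient: |∂Z/∂n| = 120 m / 222000 m = 5.41×10⁻⁴
On a pressure surface, geostrophic balance gives V_g = (g/f)|∂Z/∂n|:
V_g = 9.81 × 5.41×10⁻⁴ / 1.16×10⁻⁴ = 45.5 m/s
Converting: 45.5 m/s × 1.944 = 88.5 knots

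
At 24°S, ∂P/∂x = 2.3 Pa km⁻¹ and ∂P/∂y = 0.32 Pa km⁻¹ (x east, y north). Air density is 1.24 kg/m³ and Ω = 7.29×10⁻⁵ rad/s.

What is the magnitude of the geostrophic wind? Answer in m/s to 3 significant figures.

31.6 m/s

Coriolis parameter at 24°S:
f = 2Ω sin φ = 2 × 7.29×10⁻⁵ × sin 24° = 5.93×10⁻⁵ s⁻¹
In the Southern Hemisphere f is negative: f = −5.93×10⁻⁵ s⁻¹.
Component geostrophic relations (x east, y north):
u_g = −(1/(fρ)) ∂P/∂y,  v_g = (1/(fρ)) ∂P/∂x
u_g = −(0.32×10⁻³)/(−5.93×10⁻⁵ × 1.24) = 4.35 m/s;  v_g = (2.3×10⁻³)/(−5.93×10⁻⁵ × 1.24) = −31.3 m/s
|V_g| = √(u_g² + v_g²) = 31.6 m/s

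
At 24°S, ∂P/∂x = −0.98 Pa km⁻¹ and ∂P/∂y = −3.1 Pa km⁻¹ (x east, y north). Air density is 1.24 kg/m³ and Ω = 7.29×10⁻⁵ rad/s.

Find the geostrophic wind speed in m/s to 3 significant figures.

44.2 m/s

Coriolis parameter at 24°S:
f = 2Ω sin φ = 2 × 7.29×10⁻⁵ × sin 24° = 5.93×10⁻⁵ s⁻¹
In the Southern Hemisphere f is negative: f = −5.93×10⁻⁵ s⁻¹.
Component geostrophic relations (x east, y north):
u_g = −(1/(fρ)) ∂P/∂y,  v_g = (1/(fρ)) ∂P/∂x
u_g = −(−3.1×10⁻³)/(−5.93×10⁻⁵ × 1.24) = −42.2 m/s;  v_g = (−0.98×10⁻³)/(−5.93×10⁻⁵ × 1.24) = 13.3 m/s
|V_g| = √(u_g² + v_g²) = 44.2 m/s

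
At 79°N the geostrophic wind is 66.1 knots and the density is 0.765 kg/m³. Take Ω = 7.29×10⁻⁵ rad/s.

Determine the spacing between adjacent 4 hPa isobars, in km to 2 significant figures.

Coriolis parameter at 79°N:
f = 2Ω sin φ = 2 × 7.29×10⁻⁵ × sin 79° = 1.43×10⁻⁴ s⁻¹
Wind speed in SI: 66.1 knots = 34.0 m/s
Geostrophic balance rearranged: |∂P/∂n| = f ρ V_g
|∂P/∂n| = 1.43×10⁻⁴ × 0.765 × 34.0 = 3.72×10⁻³ Pa/m
Isobar spacing: Δn = ΔP/|∂P/∂n| = 400 Pa / 3.72×10⁻³ Pa/m = 107437 m ≈ 110 km

110 km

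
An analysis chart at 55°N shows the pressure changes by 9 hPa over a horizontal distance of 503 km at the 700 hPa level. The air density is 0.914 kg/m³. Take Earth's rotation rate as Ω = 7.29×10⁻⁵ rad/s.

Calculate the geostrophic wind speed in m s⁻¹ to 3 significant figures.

Coriolis parameter at 55°N:
f = 2Ω sin φ = 2 × 7.29×10⁻⁵ × sin 55° = 1.19×10⁻⁴ s⁻¹
Pressure gradient: |∂P/∂n| = 900 Pa / 503000 m = 1.79×10⁻³ Pa/m
Geostrophic balance (pressure-gradient force = Coriolis force):
V_g = (1/(fρ)) |∂P/∂n| = 1.79×10⁻³ / (1.19×10⁻⁴ × 0.914) = 16.4 m/s

16.4 m s⁻¹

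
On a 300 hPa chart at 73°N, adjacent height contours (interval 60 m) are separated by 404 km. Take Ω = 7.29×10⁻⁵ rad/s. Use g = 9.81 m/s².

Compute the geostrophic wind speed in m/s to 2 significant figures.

10 m/s

Coriolis parameter at 73°N:
f = 2Ω sin φ = 2 × 7.29×10⁻⁵ × sin 73° = 1.39×10⁻⁴ s⁻¹
Height gradient: |∂Z/∂n| = 60 m / 404000 m = 1.49×10⁻⁴
On a pressure surface, geostrophic balance gives V_g = (g/f)|∂Z/∂n|:
V_g = 9.81 × 1.49×10⁻⁴ / 1.39×10⁻⁴ = 10.4 m/s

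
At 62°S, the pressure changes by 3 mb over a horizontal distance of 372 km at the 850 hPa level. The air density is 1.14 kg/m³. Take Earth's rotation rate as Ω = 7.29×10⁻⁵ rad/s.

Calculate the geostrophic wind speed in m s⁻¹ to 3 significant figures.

5.50 m s⁻¹

Coriolis parameter at 62°S:
f = 2Ω sin φ = 2 × 7.29×10⁻⁵ × sin 62° = 1.29×10⁻⁴ s⁻¹
Pressure gradient: |∂P/∂n| = 300 Pa / 372000 m = 8.06×10⁻⁴ Pa/m
Geostrophic balance (pressure-gradient force = Coriolis force):
V_g = (1/(fρ)) |∂P/∂n| = 8.06×10⁻⁴ / (1.29×10⁻⁴ × 1.14) = 5.50 m/s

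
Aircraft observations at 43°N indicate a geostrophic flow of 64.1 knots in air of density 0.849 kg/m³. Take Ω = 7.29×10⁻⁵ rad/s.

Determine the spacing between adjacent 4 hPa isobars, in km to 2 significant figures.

140 km

Coriolis parameter at 43°N:
f = 2Ω sin φ = 2 × 7.29×10⁻⁵ × sin 43° = 9.94×10⁻⁵ s⁻¹
Wind speed in SI: 64.1 knots = 33.0 m/s
Geostrophic balance rearranged: |∂P/∂n| = f ρ V_g
|∂P/∂n| = 9.94×10⁻⁵ × 0.849 × 33.0 = 2.78×10⁻³ Pa/m
Isobar spacing: Δn = ΔP/|∂P/∂n| = 400 Pa / 2.78×10⁻³ Pa/m = 143686 m ≈ 140 km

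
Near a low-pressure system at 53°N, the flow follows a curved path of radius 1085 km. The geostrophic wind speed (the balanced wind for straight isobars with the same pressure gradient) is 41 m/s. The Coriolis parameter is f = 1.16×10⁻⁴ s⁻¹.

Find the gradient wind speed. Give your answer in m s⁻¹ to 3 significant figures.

32.6 m s⁻¹

Around a low, centrifugal force acts outward with Coriolis, so pressure-gradient force balances both:
(1/ρ)|∂P/∂n| = fV + V²/R  →  V² + fR·V − fR·V_g = 0
With fR = 1.16×10⁻⁴ × 1085×10³ m = 126 m/s:
V = [−fR + √((fR)² + 4 fR V_g)]/2 = [−126 + √(126² + 4×126×41)]/2 = 32.6 m/s
Subgeostrophic (V < V_g = 41 m/s), as expected around a low.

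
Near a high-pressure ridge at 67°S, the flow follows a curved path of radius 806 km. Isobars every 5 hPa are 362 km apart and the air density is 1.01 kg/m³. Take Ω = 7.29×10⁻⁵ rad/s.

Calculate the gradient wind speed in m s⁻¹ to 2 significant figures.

Coriolis parameter at 67°S:
f = 2Ω sin φ = 2 × 7.29×10⁻⁵ × sin 67° = 1.34×10⁻⁴ s⁻¹
Pressure gradient: |∂P/∂n| = 500 Pa / 362000 m = 1.38×10⁻³ Pa/m
Geostrophic speed: V_g = |∂P/∂n|/(fρ) = 1.38×10⁻³/(1.34×10⁻⁴ × 1.01) = 10.2 m/s
Around a high, pressure-gradient force acts outward with centrifugal, so Coriolis balances both:
fV = (1/ρ)|∂P/∂n| + V²/R  →  V² − fR·V + fR·V_g = 0
With fR = 1.34×10⁻⁴ × 806×10³ m = 108 m/s:
V = [fR − √((fR)² − 4 fR V_g)]/2 = [108 − √(108² − 4×108×10.2)]/2 = 11.4 m/s
Supergeostrophic (V > V_g = 10.2 m/s), as expected around a high.

11 m s⁻¹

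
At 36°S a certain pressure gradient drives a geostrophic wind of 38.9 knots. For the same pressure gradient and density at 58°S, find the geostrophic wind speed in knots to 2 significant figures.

With the same pressure gradient and density, V_g ∝ 1/f ∝ 1/sin φ.
V₂ = V₁ · sin φ₁ / sin φ₂ = 38.9 × sin 36° / sin 58°
V₂ = 38.9 × 0.5878/0.8480 = 27 knots

27 knots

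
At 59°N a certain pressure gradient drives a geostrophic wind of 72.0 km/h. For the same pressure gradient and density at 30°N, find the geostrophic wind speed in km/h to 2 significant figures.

120 km/h

With the same pressure gradient and density, V_g ∝ 1/f ∝ 1/sin φ.
V₂ = V₁ · sin φ₁ / sin φ₂ = 72.0 × sin 59° / sin 30°
V₂ = 72.0 × 0.8572/0.5000 = 120 km/h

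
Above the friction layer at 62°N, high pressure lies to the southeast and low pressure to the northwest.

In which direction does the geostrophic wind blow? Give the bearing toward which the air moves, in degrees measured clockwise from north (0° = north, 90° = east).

045°

The pressure-gradient force points toward the northwest (bearing 315°).
Geostrophic balance: in the Northern Hemisphere the Coriolis force deflects motion to the right, so the geostrophic wind blows 90° to the right of the pressure-gradient force (low pressure on the left).
Rotating 315° by 90° clockwise gives 045° — the wind blows toward the northeast.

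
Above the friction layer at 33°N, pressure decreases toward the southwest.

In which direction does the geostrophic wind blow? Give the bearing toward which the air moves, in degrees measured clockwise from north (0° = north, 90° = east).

The pressure-gradient force points toward the southwest (bearing 225°).
Geostrophic balance: in the Northern Hemisphere the Coriolis force deflects motion to the right, so the geostrophic wind blows 90° to the right of the pressure-gradient force (low pressure on the left).
Rotating 225° by 90° clockwise gives 315° — the wind blows toward the northwest.

315°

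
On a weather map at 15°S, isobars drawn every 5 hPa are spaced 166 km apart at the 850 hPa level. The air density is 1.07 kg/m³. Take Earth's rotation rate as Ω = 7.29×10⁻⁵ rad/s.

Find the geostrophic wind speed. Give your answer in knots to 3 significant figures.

Coriolis parameter at 15°S:
f = 2Ω sin φ = 2 × 7.29×10⁻⁵ × sin 15° = 3.77×10⁻⁵ s⁻¹
Pressure gradient: |∂P/∂n| = 500 Pa / 166000 m = 3.01×10⁻³ Pa/m
Geostrophic balance (pressure-gradient force = Coriolis force):
V_g = (1/(fρ)) |∂P/∂n| = 3.01×10⁻³ / (3.77×10⁻⁵ × 1.07) = 74.6 m/s
Converting: 74.6 m/s × 1.944 = 145 knots

145 knots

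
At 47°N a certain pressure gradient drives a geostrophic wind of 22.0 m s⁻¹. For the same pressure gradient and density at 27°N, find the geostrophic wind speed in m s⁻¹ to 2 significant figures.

35 m s⁻¹

With the same pressure gradient and density, V_g ∝ 1/f ∝ 1/sin φ.
V₂ = V₁ · sin φ₁ / sin φ₂ = 22.0 × sin 47° / sin 27°
V₂ = 22.0 × 0.7314/0.4540 = 35 m s⁻¹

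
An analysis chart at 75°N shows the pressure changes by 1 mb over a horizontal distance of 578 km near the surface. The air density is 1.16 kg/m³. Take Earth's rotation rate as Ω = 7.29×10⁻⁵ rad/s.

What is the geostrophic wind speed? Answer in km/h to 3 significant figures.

3.81 km/h

Coriolis parameter at 75°N:
f = 2Ω sin φ = 2 × 7.29×10⁻⁵ × sin 75° = 1.41×10⁻⁴ s⁻¹
Pressure gradient: |∂P/∂n| = 100 Pa / 578000 m = 1.73×10⁻⁴ Pa/m
Geostrophic balance (pressure-gradient force = Coriolis force):
V_g = (1/(fρ)) |∂P/∂n| = 1.73×10⁻⁴ / (1.41×10⁻⁴ × 1.16) = 1.06 m/s
Converting: 1.06 m/s × 3.6 = 3.81 km/h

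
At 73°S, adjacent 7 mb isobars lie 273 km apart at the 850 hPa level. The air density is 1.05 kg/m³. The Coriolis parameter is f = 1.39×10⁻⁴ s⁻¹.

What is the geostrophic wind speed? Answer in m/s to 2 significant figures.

18 m/s

Pressure gradient: |∂P/∂n| = 700 Pa / 273000 m = 2.56×10⁻³ Pa/m
Geostrophic balance (pressure-gradient force = Coriolis force):
V_g = (1/(fρ)) |∂P/∂n| = 2.56×10⁻³ / (1.39×10⁻⁴ × 1.05) = 17.6 m/s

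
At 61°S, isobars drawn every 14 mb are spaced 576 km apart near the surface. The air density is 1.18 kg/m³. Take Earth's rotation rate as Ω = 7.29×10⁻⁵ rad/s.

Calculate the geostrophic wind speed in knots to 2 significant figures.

Coriolis parameter at 61°S:
f = 2Ω sin φ = 2 × 7.29×10⁻⁵ × sin 61° = 1.28×10⁻⁴ s⁻¹
Pressure gradient: |∂P/∂n| = 1400 Pa / 576000 m = 2.43×10⁻³ Pa/m
Geostrophic balance (pressure-gradient force = Coriolis force):
V_g = (1/(fρ)) |∂P/∂n| = 2.43×10⁻³ / (1.28×10⁻⁴ × 1.18) = 16.2 m/s
Converting: 16.2 m/s × 1.944 = 31 knots

31 knots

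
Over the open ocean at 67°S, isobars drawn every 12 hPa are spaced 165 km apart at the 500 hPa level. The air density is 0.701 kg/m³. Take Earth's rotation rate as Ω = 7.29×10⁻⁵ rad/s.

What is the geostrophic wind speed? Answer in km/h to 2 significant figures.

Coriolis parameter at 67°S:
f = 2Ω sin φ = 2 × 7.29×10⁻⁵ × sin 67° = 1.34×10⁻⁴ s⁻¹
Pressure gradient: |∂P/∂n| = 1200 Pa / 165000 m = 7.27×10⁻³ Pa/m
Geostrophic balance (pressure-gradient force = Coriolis force):
V_g = (1/(fρ)) |∂P/∂n| = 7.27×10⁻³ / (1.34×10⁻⁴ × 0.701) = 77.3 m/s
Converting: 77.3 m/s × 3.6 = 280 km/h

280 km/h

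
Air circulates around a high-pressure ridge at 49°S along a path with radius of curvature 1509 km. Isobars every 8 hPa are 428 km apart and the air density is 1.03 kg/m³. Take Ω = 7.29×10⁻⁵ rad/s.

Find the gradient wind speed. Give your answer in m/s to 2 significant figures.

Coriolis parameter at 49°S:
f = 2Ω sin φ = 2 × 7.29×10⁻⁵ × sin 49° = 1.10×10⁻⁴ s⁻¹
Pressure gradient: |∂P/∂n| = 800 Pa / 428000 m = 1.87×10⁻³ Pa/m
Geostrophic speed: V_g = |∂P/∂n|/(fρ) = 1.87×10⁻³/(1.10×10⁻⁴ × 1.03) = 16.5 m/s
Around a high, pressure-gradient force acts outward with centrifugal, so Coriolis balances both:
fV = (1/ρ)|∂P/∂n| + V²/R  →  V² − fR·V + fR·V_g = 0
With fR = 1.10×10⁻⁴ × 1509×10³ m = 166 m/s:
V = [fR − √((fR)² − 4 fR V_g)]/2 = [166 − √(166² − 4×166×16.5)]/2 = 18.6 m/s
Supergeostrophic (V > V_g = 16.5 m/s), as expected around a high.

19 m/s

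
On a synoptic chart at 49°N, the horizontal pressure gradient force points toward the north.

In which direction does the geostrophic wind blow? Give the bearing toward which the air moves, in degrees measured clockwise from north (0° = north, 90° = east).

The pressure-gradient force points toward the north (bearing 000°).
Geostrophic balance: in the Northern Hemisphere the Coriolis force deflects motion to the right, so the geostrophic wind blows 90° to the right of the pressure-gradient force (low pressure on the left).
Rotating 000° by 90° clockwise gives 090° — the wind blows toward the east.

090°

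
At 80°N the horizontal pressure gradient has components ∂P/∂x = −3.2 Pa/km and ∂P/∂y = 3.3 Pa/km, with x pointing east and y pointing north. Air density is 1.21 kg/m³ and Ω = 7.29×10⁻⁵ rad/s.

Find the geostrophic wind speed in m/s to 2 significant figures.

Coriolis parameter at 80°N:
f = 2Ω sin φ = 2 × 7.29×10⁻⁵ × sin 80° = 1.44×10⁻⁴ s⁻¹
Component geostrophic relations (x east, y north):
u_g = −(1/(fρ)) ∂P/∂y,  v_g = (1/(fρ)) ∂P/∂x
u_g = −(3.3×10⁻³)/(1.44×10⁻⁴ × 1.21) = −19.0 m/s;  v_g = (−3.2×10⁻³)/(1.44×10⁻⁴ × 1.21) = −18.4 m/s
|V_g| = √(u_g² + v_g²) = 26.5 m/s

26 m/s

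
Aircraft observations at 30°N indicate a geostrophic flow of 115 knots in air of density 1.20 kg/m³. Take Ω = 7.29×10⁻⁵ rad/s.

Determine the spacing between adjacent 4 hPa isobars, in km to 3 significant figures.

Coriolis parameter at 30°N:
f = 2Ω sin φ = 2 × 7.29×10⁻⁵ × sin 30° = 7.29×10⁻⁵ s⁻¹
Wind speed in SI: 115 knots = 59.2 m/s
Geostrophic balance rearranged: |∂P/∂n| = f ρ V_g
|∂P/∂n| = 7.29×10⁻⁵ × 1.20 × 59.2 = 5.18×10⁻³ Pa/m
Isobar spacing: Δn = ΔP/|∂P/∂n| = 400 Pa / 5.18×10⁻³ Pa/m = 77289 m ≈ 77.3 km

77.3 km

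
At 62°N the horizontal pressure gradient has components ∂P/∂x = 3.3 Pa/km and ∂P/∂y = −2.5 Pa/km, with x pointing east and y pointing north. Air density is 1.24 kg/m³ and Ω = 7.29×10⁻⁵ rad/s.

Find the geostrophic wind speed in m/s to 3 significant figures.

Coriolis parameter at 62°N:
f = 2Ω sin φ = 2 × 7.29×10⁻⁵ × sin 62° = 1.29×10⁻⁴ s⁻¹
Component geostrophic relations (x east, y north):
u_g = −(1/(fρ)) ∂P/∂y,  v_g = (1/(fρ)) ∂P/∂x
u_g = −(−2.5×10⁻³)/(1.29×10⁻⁴ × 1.24) = 15.7 m/s;  v_g = (3.3×10⁻³)/(1.29×10⁻⁴ × 1.24) = 20.7 m/s
|V_g| = √(u_g² + v_g²) = 25.9 m/s

25.9 m/s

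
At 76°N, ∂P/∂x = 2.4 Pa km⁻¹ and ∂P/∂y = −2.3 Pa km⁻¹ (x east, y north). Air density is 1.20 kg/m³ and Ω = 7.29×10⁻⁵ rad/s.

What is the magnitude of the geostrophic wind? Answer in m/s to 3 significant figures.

Coriolis parameter at 76°N:
f = 2Ω sin φ = 2 × 7.29×10⁻⁵ × sin 76° = 1.41×10⁻⁴ s⁻¹
Component geostrophic relations (x east, y north):
u_g = −(1/(fρ)) ∂P/∂y,  v_g = (1/(fρ)) ∂P/∂x
u_g = −(−2.3×10⁻³)/(1.41×10⁻⁴ × 1.20) = 13.5 m/s;  v_g = (2.4×10⁻³)/(1.41×10⁻⁴ × 1.20) = 14.1 m/s
|V_g| = √(u_g² + v_g²) = 19.6 m/s

19.6 m/s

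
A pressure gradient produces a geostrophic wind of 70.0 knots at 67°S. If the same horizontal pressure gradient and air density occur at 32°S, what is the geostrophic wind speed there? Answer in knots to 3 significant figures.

122 knots

With the same pressure gradient and density, V_g ∝ 1/f ∝ 1/sin φ.
V₂ = V₁ · sin φ₁ / sin φ₂ = 70.0 × sin 67° / sin 32°
V₂ = 70.0 × 0.9205/0.5299 = 122 knots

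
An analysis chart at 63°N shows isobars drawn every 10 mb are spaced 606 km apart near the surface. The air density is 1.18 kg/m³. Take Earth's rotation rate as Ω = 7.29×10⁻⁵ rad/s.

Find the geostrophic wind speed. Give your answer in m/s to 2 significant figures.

Coriolis parameter at 63°N:
f = 2Ω sin φ = 2 × 7.29×10⁻⁵ × sin 63° = 1.30×10⁻⁴ s⁻¹
Pressure gradient: |∂P/∂n| = 1000 Pa / 606000 m = 1.65×10⁻³ Pa/m
Geostrophic balance (pressure-gradient force = Coriolis force):
V_g = (1/(fρ)) |∂P/∂n| = 1.65×10⁻³ / (1.30×10⁻⁴ × 1.18) = 10.8 m/s

11 m/s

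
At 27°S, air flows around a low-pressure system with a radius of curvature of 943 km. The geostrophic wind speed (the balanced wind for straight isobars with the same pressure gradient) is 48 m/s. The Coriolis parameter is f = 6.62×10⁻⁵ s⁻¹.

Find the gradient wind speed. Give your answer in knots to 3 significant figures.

61.8 knots

Around a low, centrifugal force acts outward with Coriolis, so pressure-gradient force balances both:
(1/ρ)|∂P/∂n| = fV + V²/R  →  V² + fR·V − fR·V_g = 0
With fR = 6.62×10⁻⁵ × 943×10³ m = 62.4 m/s:
V = [−fR + √((fR)² + 4 fR V_g)]/2 = [−62.4 + √(62.4² + 4×62.4×48)]/2 = 31.8 m/s
Subgeostrophic (V < V_g = 48 m/s), as expected around a low.
Converting: 31.8 m/s × 1.944 = 61.8 knots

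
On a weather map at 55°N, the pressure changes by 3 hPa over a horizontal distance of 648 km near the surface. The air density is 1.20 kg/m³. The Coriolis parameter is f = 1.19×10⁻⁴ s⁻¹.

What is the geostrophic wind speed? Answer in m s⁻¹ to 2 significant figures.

3.2 m s⁻¹

Pressure gradient: |∂P/∂n| = 300 Pa / 648000 m = 4.63×10⁻⁴ Pa/m
Geostrophic balance (pressure-gradient force = Coriolis force):
V_g = (1/(fρ)) |∂P/∂n| = 4.63×10⁻⁴ / (1.19×10⁻⁴ × 1.20) = 3.24 m/s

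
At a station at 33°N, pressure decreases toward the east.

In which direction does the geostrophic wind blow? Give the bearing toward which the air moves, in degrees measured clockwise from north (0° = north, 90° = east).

180°

The pressure-gradient force points toward the east (bearing 090°).
Geostrophic balance: in the Northern Hemisphere the Coriolis force deflects motion to the right, so the geostrophic wind blows 90° to the right of the pressure-gradient force (low pressure on the left).
Rotating 090° by 90° clockwise gives 180° — the wind blows toward the south.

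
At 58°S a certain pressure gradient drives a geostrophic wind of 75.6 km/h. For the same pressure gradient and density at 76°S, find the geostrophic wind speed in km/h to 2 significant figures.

66 km/h

With the same pressure gradient and density, V_g ∝ 1/f ∝ 1/sin φ.
V₂ = V₁ · sin φ₁ / sin φ₂ = 75.6 × sin 58° / sin 76°
V₂ = 75.6 × 0.8480/0.9703 = 66 km/h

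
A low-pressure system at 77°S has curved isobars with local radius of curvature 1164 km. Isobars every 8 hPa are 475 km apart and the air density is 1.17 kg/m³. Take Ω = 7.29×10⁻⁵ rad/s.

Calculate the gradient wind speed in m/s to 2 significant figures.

9.6 m/s

Coriolis parameter at 77°S:
f = 2Ω sin φ = 2 × 7.29×10⁻⁵ × sin 77° = 1.42×10⁻⁴ s⁻¹
Pressure gradient: |∂P/∂n| = 800 Pa / 475000 m = 1.68×10⁻³ Pa/m
Geostrophic speed: V_g = |∂P/∂n|/(fρ) = 1.68×10⁻³/(1.42×10⁻⁴ × 1.17) = 10.1 m/s
Around a low, centrifugal force acts outward with Coriolis, so pressure-gradient force balances both:
(1/ρ)|∂P/∂n| = fV + V²/R  →  V² + fR·V − fR·V_g = 0
With fR = 1.42×10⁻⁴ × 1164×10³ m = 165 m/s:
V = [−fR + √((fR)² + 4 fR V_g)]/2 = [−165 + √(165² + 4×165×10.1)]/2 = 9.58 m/s
Subgeostrophic (V < V_g = 10.1 m/s), as expected around a low.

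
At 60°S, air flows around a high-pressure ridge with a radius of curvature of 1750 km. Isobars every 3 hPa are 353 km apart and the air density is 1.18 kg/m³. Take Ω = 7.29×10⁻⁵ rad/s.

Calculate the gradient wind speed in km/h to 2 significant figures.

Coriolis parameter at 60°S:
f = 2Ω sin φ = 2 × 7.29×10⁻⁵ × sin 60° = 1.26×10⁻⁴ s⁻¹
Pressure gradient: |∂P/∂n| = 300 Pa / 353000 m = 8.50×10⁻⁴ Pa/m
Geostrophic speed: V_g = |∂P/∂n|/(fρ) = 8.50×10⁻⁴/(1.26×10⁻⁴ × 1.18) = 5.70 m/s
Around a high, pressure-gradient force acts outward with centrifugal, so Coriolis balances both:
fV = (1/ρ)|∂P/∂n| + V²/R  →  V² − fR·V + fR·V_g = 0
With fR = 1.26×10⁻⁴ × 1750×10³ m = 221 m/s:
V = [fR − √((fR)² − 4 fR V_g)]/2 = [221 − √(221² − 4×221×5.7)]/2 = 5.86 m/s
Supergeostrophic (V > V_g = 5.7 m/s), as expected around a high.
Converting: 5.86 m/s × 3.6 = 21 km/h

21 km/h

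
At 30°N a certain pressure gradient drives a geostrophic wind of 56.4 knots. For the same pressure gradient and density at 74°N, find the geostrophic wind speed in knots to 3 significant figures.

29.3 knots

With the same pressure gradient and density, V_g ∝ 1/f ∝ 1/sin φ.
V₂ = V₁ · sin φ₁ / sin φ₂ = 56.4 × sin 30° / sin 74°
V₂ = 56.4 × 0.5000/0.9613 = 29.3 knots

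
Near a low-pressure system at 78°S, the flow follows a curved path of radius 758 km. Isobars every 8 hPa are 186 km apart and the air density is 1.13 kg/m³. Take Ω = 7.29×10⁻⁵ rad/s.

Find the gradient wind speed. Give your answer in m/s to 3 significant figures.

Coriolis parameter at 78°S:
f = 2Ω sin φ = 2 × 7.29×10⁻⁵ × sin 78° = 1.43×10⁻⁴ s⁻¹
Pressure gradient: |∂P/∂n| = 800 Pa / 186000 m = 4.30×10⁻³ Pa/m
Geostrophic speed: V_g = |∂P/∂n|/(fρ) = 4.30×10⁻³/(1.43×10⁻⁴ × 1.13) = 26.7 m/s
Around a low, centrifugal force acts outward with Coriolis, so pressure-gradient force balances both:
(1/ρ)|∂P/∂n| = fV + V²/R  →  V² + fR·V − fR·V_g = 0
With fR = 1.43×10⁻⁴ × 758×10³ m = 108 m/s:
V = [−fR + √((fR)² + 4 fR V_g)]/2 = [−108 + √(108² + 4×108×26.7)]/2 = 22.2 m/s
Subgeostrophic (V < V_g = 26.7 m/s), as expected around a low.

22.2 m/s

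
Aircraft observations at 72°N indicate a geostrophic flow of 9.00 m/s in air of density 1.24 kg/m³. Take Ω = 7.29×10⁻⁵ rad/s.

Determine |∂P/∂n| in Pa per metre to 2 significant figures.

1.5×10⁻³ Pa/m

Coriolis parameter at 72°N:
f = 2Ω sin φ = 2 × 7.29×10⁻⁵ × sin 72° = 1.39×10⁻⁴ s⁻¹
Geostrophic balance rearranged: |∂P/∂n| = f ρ V_g
|∂P/∂n| = 1.39×10⁻⁴ × 1.24 × 9.00 = 1.55×10⁻³ Pa/m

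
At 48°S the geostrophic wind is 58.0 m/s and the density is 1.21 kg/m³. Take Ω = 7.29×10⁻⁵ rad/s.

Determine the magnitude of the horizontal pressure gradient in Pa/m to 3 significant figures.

7.60×10⁻³ Pa/m

Coriolis parameter at 48°S:
f = 2Ω sin φ = 2 × 7.29×10⁻⁵ × sin 48° = 1.08×10⁻⁴ s⁻¹
Geostrophic balance rearranged: |∂P/∂n| = f ρ V_g
|∂P/∂n| = 1.08×10⁻⁴ × 1.21 × 58.0 = 7.60×10⁻³ Pa/m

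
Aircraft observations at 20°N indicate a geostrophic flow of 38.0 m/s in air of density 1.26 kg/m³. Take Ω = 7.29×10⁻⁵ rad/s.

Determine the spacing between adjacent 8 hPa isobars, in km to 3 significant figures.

335 km

Coriolis parameter at 20°N:
f = 2Ω sin φ = 2 × 7.29×10⁻⁵ × sin 20° = 4.99×10⁻⁵ s⁻¹
Geostrophic balance rearranged: |∂P/∂n| = f ρ V_g
|∂P/∂n| = 4.99×10⁻⁵ × 1.26 × 38.0 = 2.39×10⁻³ Pa/m
Isobar spacing: Δn = ΔP/|∂P/∂n| = 800 Pa / 2.39×10⁻³ Pa/m = 335063 m ≈ 335 km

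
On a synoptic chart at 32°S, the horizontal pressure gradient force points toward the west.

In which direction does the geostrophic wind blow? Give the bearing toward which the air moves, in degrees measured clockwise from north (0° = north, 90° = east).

180°

The pressure-gradient force points toward the west (bearing 270°).
Geostrophic balance: in the Southern Hemisphere the Coriolis force deflects motion to the left, so the geostrophic wind blows 90° to the left of the pressure-gradient force (low pressure on the right).
Rotating 270° by 90° counterclockwise gives 180° — the wind blows toward the south.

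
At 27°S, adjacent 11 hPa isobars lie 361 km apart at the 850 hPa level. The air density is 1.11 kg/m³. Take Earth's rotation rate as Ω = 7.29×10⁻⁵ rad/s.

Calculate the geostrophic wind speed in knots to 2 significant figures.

Coriolis parameter at 27°S:
f = 2Ω sin φ = 2 × 7.29×10⁻⁵ × sin 27° = 6.62×10⁻⁵ s⁻¹
Pressure gradient: |∂P/∂n| = 1100 Pa / 361000 m = 3.05×10⁻³ Pa/m
Geostrophic balance (pressure-gradient force = Coriolis force):
V_g = (1/(fρ)) |∂P/∂n| = 3.05×10⁻³ / (6.62×10⁻⁵ × 1.11) = 41.5 m/s
Converting: 41.5 m/s × 1.944 = 81 knots

81 knots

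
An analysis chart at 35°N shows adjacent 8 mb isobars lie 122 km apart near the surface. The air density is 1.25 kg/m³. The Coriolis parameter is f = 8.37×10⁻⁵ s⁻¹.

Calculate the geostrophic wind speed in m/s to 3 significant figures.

Pressure gradient: |∂P/∂n| = 800 Pa / 122000 m = 6.56×10⁻³ Pa/m
Geostrophic balance (pressure-gradient force = Coriolis force):
V_g = (1/(fρ)) |∂P/∂n| = 6.56×10⁻³ / (8.37×10⁻⁵ × 1.25) = 62.7 m/s

62.7 m/s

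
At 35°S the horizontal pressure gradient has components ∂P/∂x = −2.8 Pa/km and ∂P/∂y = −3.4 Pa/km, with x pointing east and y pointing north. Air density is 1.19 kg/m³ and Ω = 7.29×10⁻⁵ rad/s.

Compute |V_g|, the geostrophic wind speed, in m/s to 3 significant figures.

44.3 m/s

Coriolis parameter at 35°S:
f = 2Ω sin φ = 2 × 7.29×10⁻⁵ × sin 35° = 8.36×10⁻⁵ s⁻¹
In the Southern Hemisphere f is negative: f = −8.36×10⁻⁵ s⁻¹.
Component geostrophic relations (x east, y north):
u_g = −(1/(fρ)) ∂P/∂y,  v_g = (1/(fρ)) ∂P/∂x
u_g = −(−3.4×10⁻³)/(−8.36×10⁻⁵ × 1.19) = −34.2 m/s;  v_g = (−2.8×10⁻³)/(−8.36×10⁻⁵ × 1.19) = 28.1 m/s
|V_g| = √(u_g² + v_g²) = 44.3 m/s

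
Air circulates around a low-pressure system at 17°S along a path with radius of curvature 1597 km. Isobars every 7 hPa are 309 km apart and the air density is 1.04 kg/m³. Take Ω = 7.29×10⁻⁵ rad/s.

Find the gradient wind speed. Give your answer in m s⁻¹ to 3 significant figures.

Coriolis parameter at 17°S:
f = 2Ω sin φ = 2 × 7.29×10⁻⁵ × sin 17° = 4.26×10⁻⁵ s⁻¹
Pressure gradient: |∂P/∂n| = 700 Pa / 309000 m = 2.27×10⁻³ Pa/m
Geostrophic speed: V_g = |∂P/∂n|/(fρ) = 2.27×10⁻³/(4.26×10⁻⁵ × 1.04) = 51.1 m/s
Around a low, centrifugal force acts outward with Coriolis, so pressure-gradient force balances both:
(1/ρ)|∂P/∂n| = fV + V²/R  →  V² + fR·V − fR·V_g = 0
With fR = 4.26×10⁻⁵ × 1597×10³ m = 68.1 m/s:
V = [−fR + √((fR)² + 4 fR V_g)]/2 = [−68.1 + √(68.1² + 4×68.1×51.1)]/2 = 34.1 m/s
Subgeostrophic (V < V_g = 51.1 m/s), as expected around a low.

34.1 m s⁻¹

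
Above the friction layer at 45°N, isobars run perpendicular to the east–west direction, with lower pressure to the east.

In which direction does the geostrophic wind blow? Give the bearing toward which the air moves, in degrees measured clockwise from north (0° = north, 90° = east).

180°

The pressure-gradient force points toward the east (bearing 090°).
Geostrophic balance: in the Northern Hemisphere the Coriolis force deflects motion to the right, so the geostrophic wind blows 90° to the right of the pressure-gradient force (low pressure on the left).
Rotating 090° by 90° clockwise gives 180° — the wind blows toward the south.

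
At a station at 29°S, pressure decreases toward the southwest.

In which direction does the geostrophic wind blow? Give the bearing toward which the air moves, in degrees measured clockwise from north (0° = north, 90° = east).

The pressure-gradient force points toward the southwest (bearing 225°).
Geostrophic balance: in the Southern Hemisphere the Coriolis force deflects motion to the left, so the geostrophic wind blows 90° to the left of the pressure-gradient force (low pressure on the right).
Rotating 225° by 90° counterclockwise gives 135° — the wind blows toward the southeast.

135°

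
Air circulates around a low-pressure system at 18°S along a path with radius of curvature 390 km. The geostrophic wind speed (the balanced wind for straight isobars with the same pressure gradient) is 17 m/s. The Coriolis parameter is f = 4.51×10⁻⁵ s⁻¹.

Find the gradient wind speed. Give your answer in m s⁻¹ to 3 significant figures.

10.6 m s⁻¹

Around a low, centrifugal force acts outward with Coriolis, so pressure-gradient force balances both:
(1/ρ)|∂P/∂n| = fV + V²/R  →  V² + fR·V − fR·V_g = 0
With fR = 4.51×10⁻⁵ × 390×10³ m = 17.6 m/s:
V = [−fR + √((fR)² + 4 fR V_g)]/2 = [−17.6 + √(17.6² + 4×17.6×17)]/2 = 10.6 m/s
Subgeostrophic (V < V_g = 17 m/s), as expected around a low.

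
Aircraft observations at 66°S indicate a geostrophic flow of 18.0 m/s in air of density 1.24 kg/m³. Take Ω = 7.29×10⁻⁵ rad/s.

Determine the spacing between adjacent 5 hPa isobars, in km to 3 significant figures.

168 km

Coriolis parameter at 66°S:
f = 2Ω sin φ = 2 × 7.29×10⁻⁵ × sin 66° = 1.33×10⁻⁴ s⁻¹
Geostrophic balance rearranged: |∂P/∂n| = f ρ V_g
|∂P/∂n| = 1.33×10⁻⁴ × 1.24 × 18.0 = 2.97×10⁻³ Pa/m
Isobar spacing: Δn = ΔP/|∂P/∂n| = 500 Pa / 2.97×10⁻³ Pa/m = 168185 m ≈ 168 km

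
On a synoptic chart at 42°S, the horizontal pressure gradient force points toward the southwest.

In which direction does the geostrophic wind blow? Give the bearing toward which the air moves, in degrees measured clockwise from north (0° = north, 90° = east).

The pressure-gradient force points toward the southwest (bearing 225°).
Geostrophic balance: in the Southern Hemisphere the Coriolis force deflects motion to the left, so the geostrophic wind blows 90° to the left of the pressure-gradient force (low pressure on the right).
Rotating 225° by 90° counterclockwise gives 135° — the wind blows toward the southeast.

135°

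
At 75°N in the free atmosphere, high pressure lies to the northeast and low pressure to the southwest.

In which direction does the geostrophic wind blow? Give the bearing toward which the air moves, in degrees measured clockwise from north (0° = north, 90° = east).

315°

The pressure-gradient force points toward the southwest (bearing 225°).
Geostrophic balance: in the Northern Hemisphere the Coriolis force deflects motion to the right, so the geostrophic wind blows 90° to the right of the pressure-gradient force (low pressure on the left).
Rotating 225° by 90° clockwise gives 315° — the wind blows toward the northwest.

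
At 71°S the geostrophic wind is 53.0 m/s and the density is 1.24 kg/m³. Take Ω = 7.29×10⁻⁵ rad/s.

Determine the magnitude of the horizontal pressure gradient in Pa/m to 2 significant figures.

Coriolis parameter at 71°S:
f = 2Ω sin φ = 2 × 7.29×10⁻⁵ × sin 71° = 1.38×10⁻⁴ s⁻¹
Geostrophic balance rearranged: |∂P/∂n| = f ρ V_g
|∂P/∂n| = 1.38×10⁻⁴ × 1.24 × 53.0 = 9.06×10⁻³ Pa/m

9.1×10⁻³ Pa/m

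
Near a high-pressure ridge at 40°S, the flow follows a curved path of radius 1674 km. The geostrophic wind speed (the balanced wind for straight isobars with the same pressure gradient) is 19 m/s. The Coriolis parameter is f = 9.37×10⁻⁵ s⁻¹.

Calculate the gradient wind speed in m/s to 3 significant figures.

Around a high, pressure-gradient force acts outward with centrifugal, so Coriolis balances both:
fV = (1/ρ)|∂P/∂n| + V²/R  →  V² − fR·V + fR·V_g = 0
With fR = 9.37×10⁻⁵ × 1674×10³ m = 157 m/s:
V = [fR − √((fR)² − 4 fR V_g)]/2 = [157 − √(157² − 4×157×19)]/2 = 22.1 m/s
Supergeostrophic (V > V_g = 19 m/s), as expected around a high.

22.1 m/s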